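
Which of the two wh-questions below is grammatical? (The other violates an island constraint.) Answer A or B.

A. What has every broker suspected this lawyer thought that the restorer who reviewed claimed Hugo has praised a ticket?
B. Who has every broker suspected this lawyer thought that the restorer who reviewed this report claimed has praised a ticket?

B

In A, the wh-phrase is extracted from inside a complex-NP island (relative clause) (introduced by "who"), which blocks movement.
In B, the extraction path crosses only that-complement boundaries, which are transparent.
So B is grammatical.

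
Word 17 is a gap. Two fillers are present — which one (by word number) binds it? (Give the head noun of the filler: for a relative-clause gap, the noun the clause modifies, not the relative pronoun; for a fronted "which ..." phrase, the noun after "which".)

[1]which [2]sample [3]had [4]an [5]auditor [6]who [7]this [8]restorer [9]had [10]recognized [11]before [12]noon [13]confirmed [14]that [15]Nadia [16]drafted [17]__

The marked gap is the direct object of "drafted".
Its filler is the fronted wh-phrase "which sample", at word 2.
(The other dependency links word 5 to a gap after word 10.)

2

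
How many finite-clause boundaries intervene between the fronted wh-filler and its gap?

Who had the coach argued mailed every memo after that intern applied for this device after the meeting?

"who" is extracted from the subject of "mailed".
Boundaries crossed, outermost first: [Ø] — 1 in total.

1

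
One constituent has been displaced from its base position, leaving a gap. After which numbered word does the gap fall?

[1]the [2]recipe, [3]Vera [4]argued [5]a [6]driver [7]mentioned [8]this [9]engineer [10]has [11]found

The displaced element is "the recipe" (word 2).
It is linked across 2 clause boundaries (Ø → Ø).
It functions as the direct object of "found", so the gap sits immediately after word 11 ("found").
Base order: Vera argued a driver mentioned this engineer has found the recipe.

11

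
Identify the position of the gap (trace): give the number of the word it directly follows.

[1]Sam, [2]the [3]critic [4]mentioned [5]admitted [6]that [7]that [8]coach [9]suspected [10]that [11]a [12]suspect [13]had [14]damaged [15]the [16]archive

The displaced element is "Sam" (word 1).
It is linked across 1 clause boundary (Ø).
It functions as the subject of "admitted", so the gap sits immediately after word 4 ("mentioned").
Base order: The critic mentioned that Sam admitted that that coach suspected that a suspect had damaged the archive.

4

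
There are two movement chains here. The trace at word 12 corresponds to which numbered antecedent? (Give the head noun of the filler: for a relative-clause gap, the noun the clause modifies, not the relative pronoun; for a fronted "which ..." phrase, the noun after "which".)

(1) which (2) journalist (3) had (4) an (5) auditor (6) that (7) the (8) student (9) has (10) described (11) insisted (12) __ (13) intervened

The marked gap is the subject of "intervened".
Its filler is the fronted wh-phrase "which journalist", at word 2.
(The other dependency links word 5 to a gap after word 10.)

2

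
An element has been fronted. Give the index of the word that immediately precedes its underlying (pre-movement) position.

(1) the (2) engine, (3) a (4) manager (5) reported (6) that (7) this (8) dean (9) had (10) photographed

10

The displaced element is "the engine" (word 2).
It is linked across 1 clause boundary (that).
It functions as the direct object of "photographed", so the gap sits immediately after word 10 ("photographed").
Base order: A manager reported that this dean had photographed the engine.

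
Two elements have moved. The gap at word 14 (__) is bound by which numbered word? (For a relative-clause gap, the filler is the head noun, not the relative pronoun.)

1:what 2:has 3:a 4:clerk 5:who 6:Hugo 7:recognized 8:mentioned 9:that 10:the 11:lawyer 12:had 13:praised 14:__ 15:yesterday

1

The marked gap is the direct object of "praised".
Its filler is the fronted wh-phrase "what", at word 1.
(The other dependency links word 4 to a gap after word 7.)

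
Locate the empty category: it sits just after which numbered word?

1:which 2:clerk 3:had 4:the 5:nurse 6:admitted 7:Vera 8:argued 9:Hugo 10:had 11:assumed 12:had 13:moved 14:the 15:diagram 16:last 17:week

11

The displaced element is "which clerk" (word 2).
It is linked across 3 clause boundaries (Ø → Ø → Ø).
It functions as the subject of "moved", so the gap sits immediately after word 11 ("assumed").
Base order: The nurse had admitted Vera argued Hugo had assumed that which clerk had moved the diagram last week.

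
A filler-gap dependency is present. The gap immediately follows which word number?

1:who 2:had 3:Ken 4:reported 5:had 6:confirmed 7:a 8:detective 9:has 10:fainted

The displaced element is "who" (word 1).
It is linked across 1 clause boundary (Ø).
It functions as the subject of "confirmed", so the gap sits immediately after word 4 ("reported").
Base order: Ken had reported that who had confirmed a detective has fainted.

4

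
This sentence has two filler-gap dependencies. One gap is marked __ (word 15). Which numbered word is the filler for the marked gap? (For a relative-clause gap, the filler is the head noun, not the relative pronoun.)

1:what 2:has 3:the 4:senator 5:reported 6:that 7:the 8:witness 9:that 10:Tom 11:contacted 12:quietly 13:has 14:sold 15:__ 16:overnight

1

The marked gap is the direct object of "sold".
Its filler is the fronted wh-phrase "what", at word 1.
(The other dependency links word 8 to a gap after word 11.)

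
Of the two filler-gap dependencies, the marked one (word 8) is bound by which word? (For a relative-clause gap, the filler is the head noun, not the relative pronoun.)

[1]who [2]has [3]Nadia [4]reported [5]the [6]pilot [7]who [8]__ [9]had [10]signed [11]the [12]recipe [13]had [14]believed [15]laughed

The marked gap is inside the relative clause, the subject of "signed".
Its filler is the head noun "pilot" (via "who"), at word 6.
(The other dependency links word 1 to a gap after word 14.)

6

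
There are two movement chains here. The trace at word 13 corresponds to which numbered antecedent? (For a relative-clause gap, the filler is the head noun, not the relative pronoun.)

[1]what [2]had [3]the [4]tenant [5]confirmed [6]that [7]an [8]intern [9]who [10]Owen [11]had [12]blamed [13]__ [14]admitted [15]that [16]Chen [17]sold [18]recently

The marked gap is inside the relative clause, the direct object of "blamed".
Its filler is the head noun "intern" (via "who"), at word 8.
(The other dependency links word 1 to a gap after word 17.)

8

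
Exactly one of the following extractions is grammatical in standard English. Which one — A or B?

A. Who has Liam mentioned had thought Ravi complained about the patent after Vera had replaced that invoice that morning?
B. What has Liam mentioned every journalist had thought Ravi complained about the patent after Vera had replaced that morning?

A

In B, the wh-phrase is extracted from inside an adjunct island (introduced by "after"), which blocks movement.
In A, the extraction path crosses only that-complement boundaries, which are transparent.
So A is grammatical.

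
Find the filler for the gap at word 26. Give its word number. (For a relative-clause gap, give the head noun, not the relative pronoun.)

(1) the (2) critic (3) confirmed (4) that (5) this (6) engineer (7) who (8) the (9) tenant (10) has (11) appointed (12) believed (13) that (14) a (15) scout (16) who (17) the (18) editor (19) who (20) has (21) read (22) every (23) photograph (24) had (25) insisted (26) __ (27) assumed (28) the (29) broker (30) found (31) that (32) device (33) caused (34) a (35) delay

15

The gap at 26 is the subject of "assumed", inside a relative clause.
The relative pronoun is "who" (word 16); it is bound by the head noun immediately before it.
Its filler is the head noun "scout", at word 15.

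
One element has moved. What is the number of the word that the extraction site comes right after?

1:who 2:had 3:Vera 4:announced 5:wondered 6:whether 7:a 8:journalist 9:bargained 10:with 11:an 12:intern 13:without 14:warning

The displaced element is "who" (word 1).
It is linked across 1 clause boundary (Ø).
It functions as the subject of "wondered", so the gap sits immediately after word 4 ("announced").
Base order: Vera had announced that who wondered whether a journalist bargained with an intern without warning.

4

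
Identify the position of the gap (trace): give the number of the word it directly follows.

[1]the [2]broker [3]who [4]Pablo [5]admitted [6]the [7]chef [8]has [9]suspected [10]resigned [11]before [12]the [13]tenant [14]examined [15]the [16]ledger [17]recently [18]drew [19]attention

The displaced element is "the broker" (word 2).
It is linked across 2 clause boundaries (Ø → Ø).
It functions as the subject of "resigned", so the gap sits immediately after word 9 ("suspected").
Base order: Pablo admitted the chef has suspected that the broker resigned before the tenant examined the ledger recently.

9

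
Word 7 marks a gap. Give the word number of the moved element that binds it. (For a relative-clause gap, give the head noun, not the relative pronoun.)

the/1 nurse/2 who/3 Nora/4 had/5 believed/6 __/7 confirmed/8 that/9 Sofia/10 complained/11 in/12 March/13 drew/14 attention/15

2

The gap at 7 is the subject of "confirmed", inside a relative clause.
The relative pronoun is "who" (word 3); it is bound by the head noun immediately before it.
Its filler is the head noun "nurse", at word 2.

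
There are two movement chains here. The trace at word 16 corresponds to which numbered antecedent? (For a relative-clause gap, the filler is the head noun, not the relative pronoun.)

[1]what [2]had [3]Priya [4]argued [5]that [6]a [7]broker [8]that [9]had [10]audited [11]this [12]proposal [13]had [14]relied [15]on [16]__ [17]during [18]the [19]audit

1

The marked gap is the object of the preposition "on" of "relied".
Its filler is the fronted wh-phrase "what", at word 1.
(The other dependency links word 7 to a gap after word 8.)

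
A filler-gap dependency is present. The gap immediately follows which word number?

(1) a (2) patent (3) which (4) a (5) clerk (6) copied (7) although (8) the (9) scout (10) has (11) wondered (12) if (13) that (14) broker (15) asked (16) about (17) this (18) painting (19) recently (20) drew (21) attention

The displaced element is "a patent" (word 2).
It functions as the direct object of "copied", so the gap sits immediately after word 6 ("copied").
Base order: A clerk copied a patent although the scout has wondered if that broker asked about this painting recently.

6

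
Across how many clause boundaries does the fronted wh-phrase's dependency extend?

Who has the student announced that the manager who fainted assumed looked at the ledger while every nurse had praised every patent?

2

"who" is extracted from the subject of "looked".
Boundaries crossed, outermost first: [that], [Ø] — 2 in total.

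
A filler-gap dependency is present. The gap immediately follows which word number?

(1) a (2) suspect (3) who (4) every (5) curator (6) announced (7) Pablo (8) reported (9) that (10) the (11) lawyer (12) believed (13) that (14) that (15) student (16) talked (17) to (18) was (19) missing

The displaced element is "a suspect" (word 2).
It is linked across 3 clause boundaries (Ø → that → that).
It functions as the object of the preposition "to" of "talked", so the gap sits immediately after word 17 ("to").
Base order: Every curator announced Pablo reported that the lawyer believed that that student talked to a suspect.

17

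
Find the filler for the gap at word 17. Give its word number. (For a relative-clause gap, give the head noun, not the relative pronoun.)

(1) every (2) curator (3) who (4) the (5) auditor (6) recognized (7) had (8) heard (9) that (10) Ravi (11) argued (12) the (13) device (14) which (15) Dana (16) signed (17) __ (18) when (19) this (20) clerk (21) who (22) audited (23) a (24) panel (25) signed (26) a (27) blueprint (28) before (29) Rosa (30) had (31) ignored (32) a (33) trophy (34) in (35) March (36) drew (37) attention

13

The gap at 17 is the object of "signed", inside a relative clause.
The relative pronoun is "which" (word 14); it is bound by the head noun immediately before it.
Its filler is the head noun "device", at word 13.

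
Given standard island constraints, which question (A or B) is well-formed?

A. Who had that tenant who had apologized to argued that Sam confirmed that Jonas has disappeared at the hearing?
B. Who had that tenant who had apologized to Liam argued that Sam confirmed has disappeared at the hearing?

In A, the wh-phrase is extracted from inside a complex-NP island (relative clause) (introduced by "who"), which blocks movement.
In B, the extraction path crosses only that-complement boundaries, which are transparent.
So B is grammatical.

B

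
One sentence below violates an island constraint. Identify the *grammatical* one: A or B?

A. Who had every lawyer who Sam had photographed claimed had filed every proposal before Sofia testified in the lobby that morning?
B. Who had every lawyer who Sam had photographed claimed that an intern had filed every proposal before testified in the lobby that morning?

A

In B, the wh-phrase is extracted from inside an adjunct island (introduced by "before"), which blocks movement.
In A, the extraction path crosses only that-complement boundaries, which are transparent.
So A is grammatical.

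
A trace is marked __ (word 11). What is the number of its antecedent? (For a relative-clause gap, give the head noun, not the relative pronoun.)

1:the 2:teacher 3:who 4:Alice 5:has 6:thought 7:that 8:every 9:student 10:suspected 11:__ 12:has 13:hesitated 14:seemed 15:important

The gap at 11 is the subject of "hesitated", inside a relative clause.
The relative pronoun is "who" (word 3); it is bound by the head noun immediately before it.
Its filler is the head noun "teacher", at word 2.

2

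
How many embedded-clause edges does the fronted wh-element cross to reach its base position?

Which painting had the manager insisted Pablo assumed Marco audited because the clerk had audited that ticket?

2

"which painting" is extracted from the object of "audited".
Boundaries crossed, outermost first: [Ø], [Ø] — 2 in total.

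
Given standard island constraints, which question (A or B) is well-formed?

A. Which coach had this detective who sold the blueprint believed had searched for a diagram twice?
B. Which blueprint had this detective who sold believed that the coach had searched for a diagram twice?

In B, the wh-phrase is extracted from inside a complex-NP island (relative clause) (introduced by "who"), which blocks movement.
In A, the extraction path crosses only that-complement boundaries, which are transparent.
So A is grammatical.

A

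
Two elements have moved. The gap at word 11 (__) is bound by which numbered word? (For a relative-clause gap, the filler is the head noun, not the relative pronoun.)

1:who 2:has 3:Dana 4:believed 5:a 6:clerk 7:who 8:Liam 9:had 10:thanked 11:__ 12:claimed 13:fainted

6

The marked gap is inside the relative clause, the direct object of "thanked".
Its filler is the head noun "clerk" (via "who"), at word 6.
(The other dependency links word 1 to a gap after word 12.)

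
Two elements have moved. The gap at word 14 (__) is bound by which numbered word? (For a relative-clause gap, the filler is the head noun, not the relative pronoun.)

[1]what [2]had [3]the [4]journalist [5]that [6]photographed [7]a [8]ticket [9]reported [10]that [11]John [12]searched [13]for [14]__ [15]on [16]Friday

1

The marked gap is the object of the preposition "for" of "searched".
Its filler is the fronted wh-phrase "what", at word 1.
(The other dependency links word 4 to a gap after word 5.)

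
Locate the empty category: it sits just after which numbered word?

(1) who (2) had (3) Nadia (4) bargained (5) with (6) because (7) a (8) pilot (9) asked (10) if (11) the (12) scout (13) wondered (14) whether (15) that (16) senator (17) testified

The displaced element is "who" (word 1).
It functions as the object of the preposition "with" of "bargained", so the gap sits immediately after word 5 ("with").
Base order: Nadia had bargained with who because a pilot asked if the scout wondered whether that senator testified.

5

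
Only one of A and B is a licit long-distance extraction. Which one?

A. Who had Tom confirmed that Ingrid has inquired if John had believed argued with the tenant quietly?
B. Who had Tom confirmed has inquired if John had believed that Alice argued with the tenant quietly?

In A, the wh-phrase is extracted from inside a wh-island (introduced by "if"), which blocks movement.
In B, the extraction path crosses only that-complement boundaries, which are transparent.
So B is grammatical.

B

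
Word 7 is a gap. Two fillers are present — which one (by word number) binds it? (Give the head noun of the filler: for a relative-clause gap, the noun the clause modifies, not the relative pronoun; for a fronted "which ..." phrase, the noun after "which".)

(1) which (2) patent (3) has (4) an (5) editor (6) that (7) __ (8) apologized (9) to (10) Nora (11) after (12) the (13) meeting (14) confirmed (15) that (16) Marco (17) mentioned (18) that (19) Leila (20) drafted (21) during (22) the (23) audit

The marked gap is inside the relative clause, the subject of "apologized".
Its filler is the head noun "editor" (via "that"), at word 5.
(The other dependency links word 2 to a gap after word 20.)

5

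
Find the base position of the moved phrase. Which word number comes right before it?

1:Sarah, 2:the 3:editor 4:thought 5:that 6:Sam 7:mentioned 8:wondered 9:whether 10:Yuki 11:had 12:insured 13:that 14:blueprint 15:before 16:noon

7

The displaced element is "Sarah" (word 1).
It is linked across 2 clause boundaries (that → Ø).
It functions as the subject of "wondered", so the gap sits immediately after word 7 ("mentioned").
Base order: The editor thought that Sam mentioned that Sarah wondered whether Yuki had insured that blueprint before noon.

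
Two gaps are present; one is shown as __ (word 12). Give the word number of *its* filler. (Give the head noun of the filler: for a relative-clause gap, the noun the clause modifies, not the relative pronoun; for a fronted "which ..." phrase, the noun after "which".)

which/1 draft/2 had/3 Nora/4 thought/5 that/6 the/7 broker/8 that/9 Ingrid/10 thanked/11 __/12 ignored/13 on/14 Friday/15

The marked gap is inside the relative clause, the direct object of "thanked".
Its filler is the head noun "broker" (via "that"), at word 8.
(The other dependency links word 2 to a gap after word 13.)

8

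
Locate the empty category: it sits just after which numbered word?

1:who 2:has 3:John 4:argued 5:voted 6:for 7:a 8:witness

The displaced element is "who" (word 1).
It is linked across 1 clause boundary (Ø).
It functions as the subject of "voted", so the gap sits immediately after word 4 ("argued").
Base order: John has argued that who voted for a witness.

4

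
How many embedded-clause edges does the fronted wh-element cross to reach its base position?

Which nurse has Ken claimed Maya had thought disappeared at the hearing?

"which nurse" is extracted from the subject of "disappeared".
Boundaries crossed, outermost first: [Ø], [Ø] — 2 in total.

2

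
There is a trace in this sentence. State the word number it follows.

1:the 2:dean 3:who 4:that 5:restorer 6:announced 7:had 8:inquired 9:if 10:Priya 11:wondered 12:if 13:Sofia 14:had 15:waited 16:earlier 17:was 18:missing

The displaced element is "the dean" (word 2).
It is linked across 1 clause boundary (Ø).
It functions as the subject of "inquired", so the gap sits immediately after word 6 ("announced").
Base order: That restorer announced that the dean had inquired if Priya wondered if Sofia had waited earlier.

6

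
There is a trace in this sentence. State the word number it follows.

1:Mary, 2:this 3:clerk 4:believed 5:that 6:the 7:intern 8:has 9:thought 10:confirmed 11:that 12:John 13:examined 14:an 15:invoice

The displaced element is "Mary" (word 1).
It is linked across 2 clause boundaries (that → Ø).
It functions as the subject of "confirmed", so the gap sits immediately after word 9 ("thought").
Base order: This clerk believed that the intern has thought that Mary confirmed that John examined an invoice.

9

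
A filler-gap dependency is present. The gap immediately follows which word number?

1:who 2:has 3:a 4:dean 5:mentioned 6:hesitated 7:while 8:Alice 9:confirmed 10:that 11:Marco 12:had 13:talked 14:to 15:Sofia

The displaced element is "who" (word 1).
It is linked across 1 clause boundary (Ø).
It functions as the subject of "hesitated", so the gap sits immediately after word 5 ("mentioned").
Base order: A dean has mentioned who hesitated while Alice confirmed that Marco had talked to Sofia.

5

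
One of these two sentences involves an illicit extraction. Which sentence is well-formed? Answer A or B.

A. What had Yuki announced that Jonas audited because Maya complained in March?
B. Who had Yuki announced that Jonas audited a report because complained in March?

In B, the wh-phrase is extracted from inside an adjunct island (introduced by "because"), which blocks movement.
In A, the extraction path crosses only that-complement boundaries, which are transparent.
So A is grammatical.

A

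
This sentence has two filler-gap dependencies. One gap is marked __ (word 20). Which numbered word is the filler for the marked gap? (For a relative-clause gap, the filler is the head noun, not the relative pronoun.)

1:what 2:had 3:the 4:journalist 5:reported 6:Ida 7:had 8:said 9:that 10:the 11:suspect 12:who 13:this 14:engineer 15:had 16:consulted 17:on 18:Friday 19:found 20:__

1

The marked gap is the direct object of "found".
Its filler is the fronted wh-phrase "what", at word 1.
(The other dependency links word 11 to a gap after word 16.)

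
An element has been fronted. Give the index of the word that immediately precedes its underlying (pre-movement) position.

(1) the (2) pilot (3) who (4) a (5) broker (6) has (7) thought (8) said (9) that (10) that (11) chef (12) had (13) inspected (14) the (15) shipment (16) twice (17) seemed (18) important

7

The displaced element is "the pilot" (word 2).
It is linked across 1 clause boundary (Ø).
It functions as the subject of "said", so the gap sits immediately after word 7 ("thought").
Base order: A broker has thought the pilot said that that chef had inspected the shipment twice.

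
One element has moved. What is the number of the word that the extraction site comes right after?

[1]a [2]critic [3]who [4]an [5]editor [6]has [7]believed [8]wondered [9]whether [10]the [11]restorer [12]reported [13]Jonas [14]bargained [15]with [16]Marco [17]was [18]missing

The displaced element is "a critic" (word 2).
It is linked across 1 clause boundary (Ø).
It functions as the subject of "wondered", so the gap sits immediately after word 7 ("believed").
Base order: An editor has believed that a critic wondered whether the restorer reported Jonas bargained with Marco.

7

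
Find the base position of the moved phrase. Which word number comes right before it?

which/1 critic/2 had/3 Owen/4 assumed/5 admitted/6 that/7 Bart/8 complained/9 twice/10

The displaced element is "which critic" (word 2).
It is linked across 1 clause boundary (Ø).
It functions as the subject of "admitted", so the gap sits immediately after word 5 ("assumed").
Base order: Owen had assumed that which critic admitted that Bart complained twice.

5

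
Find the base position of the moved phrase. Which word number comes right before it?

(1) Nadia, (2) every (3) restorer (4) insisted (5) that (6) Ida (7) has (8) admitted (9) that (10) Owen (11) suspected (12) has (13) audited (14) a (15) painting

The displaced element is "Nadia" (word 1).
It is linked across 3 clause boundaries (that → that → Ø).
It functions as the subject of "audited", so the gap sits immediately after word 11 ("suspected").
Base order: Every restorer insisted that Ida has admitted that Owen suspected Nadia has audited a painting.

11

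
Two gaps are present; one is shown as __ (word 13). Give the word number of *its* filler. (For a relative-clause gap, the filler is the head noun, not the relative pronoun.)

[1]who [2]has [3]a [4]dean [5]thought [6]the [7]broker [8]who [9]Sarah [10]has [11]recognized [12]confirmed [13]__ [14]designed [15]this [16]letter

1

The marked gap is the subject of "designed".
Its filler is the fronted wh-phrase "who", at word 1.
(The other dependency links word 7 to a gap after word 11.)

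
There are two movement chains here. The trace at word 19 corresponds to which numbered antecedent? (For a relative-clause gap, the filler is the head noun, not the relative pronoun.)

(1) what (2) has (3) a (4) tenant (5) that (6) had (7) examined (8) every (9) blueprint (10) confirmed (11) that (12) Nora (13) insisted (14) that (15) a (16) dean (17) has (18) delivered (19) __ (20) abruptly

1

The marked gap is the direct object of "delivered".
Its filler is the fronted wh-phrase "what", at word 1.
(The other dependency links word 4 to a gap after word 5.)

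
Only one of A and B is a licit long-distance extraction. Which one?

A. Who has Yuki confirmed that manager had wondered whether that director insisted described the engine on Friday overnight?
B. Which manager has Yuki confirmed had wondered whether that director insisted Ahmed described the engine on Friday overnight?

B

In A, the wh-phrase is extracted from inside a wh-island (introduced by "whether"), which blocks movement.
In B, the extraction path crosses only that-complement boundaries, which are transparent.
So B is grammatical.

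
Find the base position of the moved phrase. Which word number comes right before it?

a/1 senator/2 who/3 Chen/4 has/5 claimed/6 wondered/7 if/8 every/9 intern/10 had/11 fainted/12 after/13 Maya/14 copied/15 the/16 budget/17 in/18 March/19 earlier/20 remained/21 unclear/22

The displaced element is "a senator" (word 2).
It is linked across 1 clause boundary (Ø).
It functions as the subject of "wondered", so the gap sits immediately after word 6 ("claimed").
Base order: Chen has claimed that a senator wondered if every intern had fainted after Maya copied the budget in March earlier.

6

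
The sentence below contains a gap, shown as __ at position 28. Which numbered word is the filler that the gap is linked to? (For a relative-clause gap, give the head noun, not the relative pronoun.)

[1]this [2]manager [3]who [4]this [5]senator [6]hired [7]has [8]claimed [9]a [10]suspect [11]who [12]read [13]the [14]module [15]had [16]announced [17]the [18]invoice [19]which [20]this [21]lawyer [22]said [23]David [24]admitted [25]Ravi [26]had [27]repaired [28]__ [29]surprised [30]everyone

The gap at 28 is the object of "repaired", inside a relative clause.
The relative pronoun is "which" (word 19); it is bound by the head noun immediately before it.
Its filler is the head noun "invoice", at word 18.

18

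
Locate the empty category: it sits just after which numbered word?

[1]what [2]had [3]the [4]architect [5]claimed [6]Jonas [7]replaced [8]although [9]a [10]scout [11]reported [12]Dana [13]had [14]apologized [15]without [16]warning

7

The displaced element is "what" (word 1).
It is linked across 1 clause boundary (Ø).
It functions as the direct object of "replaced", so the gap sits immediately after word 7 ("replaced").
Base order: The architect had claimed Jonas replaced what although a scout reported Dana had apologized without warning.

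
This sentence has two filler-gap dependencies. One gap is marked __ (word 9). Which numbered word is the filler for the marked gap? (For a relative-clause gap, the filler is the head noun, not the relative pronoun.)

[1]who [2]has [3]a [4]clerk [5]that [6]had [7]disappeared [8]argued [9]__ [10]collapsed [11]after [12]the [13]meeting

The marked gap is the subject of "collapsed".
Its filler is the fronted wh-phrase "who", at word 1.
(The other dependency links word 4 to a gap after word 5.)

1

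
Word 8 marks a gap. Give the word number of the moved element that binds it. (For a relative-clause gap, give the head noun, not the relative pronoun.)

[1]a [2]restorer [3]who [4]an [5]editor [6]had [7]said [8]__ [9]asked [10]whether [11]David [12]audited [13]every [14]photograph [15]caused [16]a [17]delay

The gap at 8 is the subject of "asked", inside a relative clause.
The relative pronoun is "who" (word 3); it is bound by the head noun immediately before it.
Its filler is the head noun "restorer", at word 2.

2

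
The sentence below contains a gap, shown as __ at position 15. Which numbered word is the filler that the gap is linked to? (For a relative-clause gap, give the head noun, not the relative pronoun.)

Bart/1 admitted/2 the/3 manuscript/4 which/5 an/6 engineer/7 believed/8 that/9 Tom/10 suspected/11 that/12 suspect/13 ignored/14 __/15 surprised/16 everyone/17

4

The gap at 15 is the object of "ignored", inside a relative clause.
The relative pronoun is "which" (word 5); it is bound by the head noun immediately before it.
Its filler is the head noun "manuscript", at word 4.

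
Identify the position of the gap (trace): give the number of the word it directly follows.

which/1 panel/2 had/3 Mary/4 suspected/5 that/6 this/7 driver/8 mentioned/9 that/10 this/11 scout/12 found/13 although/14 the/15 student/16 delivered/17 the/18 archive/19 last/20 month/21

The displaced element is "which panel" (word 2).
It is linked across 2 clause boundaries (that → that).
It functions as the direct object of "found", so the gap sits immediately after word 13 ("found").
Base order: Mary had suspected that this driver mentioned that this scout found which panel although the student delivered the archive last month.

13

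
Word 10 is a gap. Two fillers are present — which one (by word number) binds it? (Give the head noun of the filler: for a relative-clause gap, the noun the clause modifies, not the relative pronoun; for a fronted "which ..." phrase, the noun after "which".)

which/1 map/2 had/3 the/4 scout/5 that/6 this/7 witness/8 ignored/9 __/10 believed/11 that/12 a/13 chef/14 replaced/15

The marked gap is inside the relative clause, the direct object of "ignored".
Its filler is the head noun "scout" (via "that"), at word 5.
(The other dependency links word 2 to a gap after word 15.)

5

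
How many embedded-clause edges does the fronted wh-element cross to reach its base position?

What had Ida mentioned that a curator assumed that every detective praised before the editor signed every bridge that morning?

"what" is extracted from the object of "praised".
Boundaries crossed, outermost first: [that], [that] — 2 in total.

2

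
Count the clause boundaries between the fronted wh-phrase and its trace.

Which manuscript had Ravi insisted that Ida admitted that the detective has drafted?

2

"which manuscript" is extracted from the object of "drafted".
Boundaries crossed, outermost first: [that], [that] — 2 in total.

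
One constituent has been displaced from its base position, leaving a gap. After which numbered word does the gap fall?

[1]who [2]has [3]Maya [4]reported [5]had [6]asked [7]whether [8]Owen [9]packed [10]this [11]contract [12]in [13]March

4

The displaced element is "who" (word 1).
It is linked across 1 clause boundary (Ø).
It functions as the subject of "asked", so the gap sits immediately after word 4 ("reported").
Base order: Maya has reported who had asked whether Owen packed this contract in March.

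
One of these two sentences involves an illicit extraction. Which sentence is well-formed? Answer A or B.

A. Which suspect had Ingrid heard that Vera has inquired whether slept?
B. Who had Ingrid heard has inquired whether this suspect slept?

In A, the wh-phrase is extracted from inside a wh-island (introduced by "whether"), which blocks movement.
In B, the extraction path crosses only that-complement boundaries, which are transparent.
So B is grammatical.

B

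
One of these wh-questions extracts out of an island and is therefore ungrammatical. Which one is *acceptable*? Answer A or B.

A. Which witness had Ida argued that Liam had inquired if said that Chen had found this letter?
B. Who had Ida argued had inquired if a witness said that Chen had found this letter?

B

In A, the wh-phrase is extracted from inside a wh-island (introduced by "if"), which blocks movement.
In B, the extraction path crosses only that-complement boundaries, which are transparent.
So B is grammatical.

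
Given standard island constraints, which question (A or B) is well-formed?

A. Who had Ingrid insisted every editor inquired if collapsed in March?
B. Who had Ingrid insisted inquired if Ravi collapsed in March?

B

In A, the wh-phrase is extracted from inside a wh-island (introduced by "if"), which blocks movement.
In B, the extraction path crosses only that-complement boundaries, which are transparent.
So B is grammatical.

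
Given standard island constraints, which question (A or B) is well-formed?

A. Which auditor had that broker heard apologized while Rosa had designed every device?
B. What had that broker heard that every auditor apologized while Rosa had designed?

A

In B, the wh-phrase is extracted from inside an adjunct island (introduced by "while"), which blocks movement.
In A, the extraction path crosses only that-complement boundaries, which are transparent.
So A is grammatical.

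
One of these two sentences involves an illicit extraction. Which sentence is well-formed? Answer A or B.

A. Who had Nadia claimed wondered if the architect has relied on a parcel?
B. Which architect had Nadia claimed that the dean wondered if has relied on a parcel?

A

In B, the wh-phrase is extracted from inside a wh-island (introduced by "if"), which blocks movement.
In A, the extraction path crosses only that-complement boundaries, which are transparent.
So A is grammatical.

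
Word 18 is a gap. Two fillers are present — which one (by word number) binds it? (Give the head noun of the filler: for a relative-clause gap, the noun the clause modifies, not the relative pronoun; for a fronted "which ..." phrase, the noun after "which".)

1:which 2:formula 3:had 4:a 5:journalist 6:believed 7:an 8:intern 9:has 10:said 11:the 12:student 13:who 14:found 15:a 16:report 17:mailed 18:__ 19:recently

2

The marked gap is the direct object of "mailed".
Its filler is the fronted wh-phrase "which formula", at word 2.
(The other dependency links word 12 to a gap after word 13.)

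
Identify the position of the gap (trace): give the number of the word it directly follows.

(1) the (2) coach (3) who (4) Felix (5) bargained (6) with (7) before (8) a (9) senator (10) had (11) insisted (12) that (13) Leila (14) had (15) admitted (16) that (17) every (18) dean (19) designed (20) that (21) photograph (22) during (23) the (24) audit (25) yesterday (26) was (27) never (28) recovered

The displaced element is "the coach" (word 2).
It functions as the object of the preposition "with" of "bargained", so the gap sits immediately after word 6 ("with").
Base order: Felix bargained with the coach before a senator had insisted that Leila had admitted that every dean designed that photograph during the audit yesterday.

6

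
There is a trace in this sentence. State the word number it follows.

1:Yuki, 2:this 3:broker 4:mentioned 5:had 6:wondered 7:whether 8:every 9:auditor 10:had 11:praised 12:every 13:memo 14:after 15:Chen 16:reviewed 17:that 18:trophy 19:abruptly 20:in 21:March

The displaced element is "Yuki" (word 1).
It is linked across 1 clause boundary (Ø).
It functions as the subject of "wondered", so the gap sits immediately after word 4 ("mentioned").
Base order: This broker mentioned that Yuki had wondered whether every auditor had praised every memo after Chen reviewed that trophy abruptly in March.

4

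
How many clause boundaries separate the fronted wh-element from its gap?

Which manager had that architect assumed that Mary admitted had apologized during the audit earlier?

"which manager" is extracted from the subject of "apologized".
Boundaries crossed, outermost first: [that], [Ø] — 2 in total.

2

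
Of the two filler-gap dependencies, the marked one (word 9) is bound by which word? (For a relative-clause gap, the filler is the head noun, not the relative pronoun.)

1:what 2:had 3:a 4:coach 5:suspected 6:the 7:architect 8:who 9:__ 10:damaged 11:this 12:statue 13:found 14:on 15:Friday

7

The marked gap is inside the relative clause, the subject of "damaged".
Its filler is the head noun "architect" (via "who"), at word 7.
(The other dependency links word 1 to a gap after word 13.)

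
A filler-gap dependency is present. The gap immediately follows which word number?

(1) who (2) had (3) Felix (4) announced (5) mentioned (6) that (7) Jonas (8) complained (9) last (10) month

4

The displaced element is "who" (word 1).
It is linked across 1 clause boundary (Ø).
It functions as the subject of "mentioned", so the gap sits immediately after word 4 ("announced").
Base order: Felix had announced who mentioned that Jonas complained last month.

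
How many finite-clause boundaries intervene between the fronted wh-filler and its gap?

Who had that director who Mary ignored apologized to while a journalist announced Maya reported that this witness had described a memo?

0

"who" originates inside the matrix clause — no clause boundary is crossed.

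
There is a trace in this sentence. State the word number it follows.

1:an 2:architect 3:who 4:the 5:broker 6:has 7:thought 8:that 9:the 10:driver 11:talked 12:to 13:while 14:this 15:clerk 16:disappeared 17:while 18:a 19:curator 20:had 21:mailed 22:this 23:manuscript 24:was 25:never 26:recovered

12

The displaced element is "an architect" (word 2).
It is linked across 1 clause boundary (that).
It functions as the object of the preposition "to" of "talked", so the gap sits immediately after word 12 ("to").
Base order: The broker has thought that the driver talked to an architect while this clerk disappeared while a curator had mailed this manuscript.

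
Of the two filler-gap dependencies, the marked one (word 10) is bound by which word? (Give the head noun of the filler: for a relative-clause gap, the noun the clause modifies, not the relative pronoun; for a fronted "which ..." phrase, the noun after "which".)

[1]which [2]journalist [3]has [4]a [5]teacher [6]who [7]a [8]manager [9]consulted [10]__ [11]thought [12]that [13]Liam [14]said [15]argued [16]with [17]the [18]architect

The marked gap is inside the relative clause, the direct object of "consulted".
Its filler is the head noun "teacher" (via "who"), at word 5.
(The other dependency links word 2 to a gap after word 14.)

5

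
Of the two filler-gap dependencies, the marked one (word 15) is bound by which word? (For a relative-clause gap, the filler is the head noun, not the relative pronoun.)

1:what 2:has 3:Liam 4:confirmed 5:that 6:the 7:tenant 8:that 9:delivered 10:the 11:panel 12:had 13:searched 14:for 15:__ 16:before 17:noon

The marked gap is the object of the preposition "for" of "searched".
Its filler is the fronted wh-phrase "what", at word 1.
(The other dependency links word 7 to a gap after word 8.)

1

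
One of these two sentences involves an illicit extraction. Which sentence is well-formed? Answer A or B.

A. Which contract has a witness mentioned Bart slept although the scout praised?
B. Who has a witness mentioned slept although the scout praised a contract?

B

In A, the wh-phrase is extracted from inside an adjunct island (introduced by "although"), which blocks movement.
In B, the extraction path crosses only that-complement boundaries, which are transparent.
So B is grammatical.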